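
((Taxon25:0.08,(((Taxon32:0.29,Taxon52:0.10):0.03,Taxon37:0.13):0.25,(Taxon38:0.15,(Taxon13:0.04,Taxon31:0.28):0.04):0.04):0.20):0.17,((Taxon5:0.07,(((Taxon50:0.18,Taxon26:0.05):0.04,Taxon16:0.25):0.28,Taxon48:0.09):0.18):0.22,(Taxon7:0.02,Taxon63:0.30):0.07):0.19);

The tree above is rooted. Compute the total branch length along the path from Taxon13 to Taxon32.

The path runs Taxon13 → … → MRCA → … → Taxon32; the MRCA is the node subtending (((Taxon32,Taxon52),Taxon37),(Taxon38,(Taxon13,Taxon31))).
Branch lengths along that path: 0.04 + 0.04 + 0.04 + 0.25 + 0.03 + 0.29 = 0.69.

0.69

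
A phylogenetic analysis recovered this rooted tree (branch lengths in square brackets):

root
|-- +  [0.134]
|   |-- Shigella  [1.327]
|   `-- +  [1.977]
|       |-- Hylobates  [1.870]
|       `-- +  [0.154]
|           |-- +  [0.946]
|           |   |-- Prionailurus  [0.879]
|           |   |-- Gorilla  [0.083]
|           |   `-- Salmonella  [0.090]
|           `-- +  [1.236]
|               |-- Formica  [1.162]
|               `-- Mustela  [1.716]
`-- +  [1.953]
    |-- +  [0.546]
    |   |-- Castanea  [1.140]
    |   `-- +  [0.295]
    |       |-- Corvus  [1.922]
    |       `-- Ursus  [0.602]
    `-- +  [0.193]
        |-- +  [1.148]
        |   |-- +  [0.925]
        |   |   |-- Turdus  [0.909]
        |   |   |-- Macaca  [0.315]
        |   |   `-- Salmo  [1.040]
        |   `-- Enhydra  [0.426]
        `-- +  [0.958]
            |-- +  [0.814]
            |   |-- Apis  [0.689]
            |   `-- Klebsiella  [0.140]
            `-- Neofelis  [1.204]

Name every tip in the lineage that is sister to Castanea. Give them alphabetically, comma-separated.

Castanea attaches to the tree at the node subtending (Castanea,(Corvus,Ursus)).
The other lineage descending from that same node — the sister group — is (Corvus,Ursus); its 2 tips in alphabetical order are the answer.

Corvus, Ursus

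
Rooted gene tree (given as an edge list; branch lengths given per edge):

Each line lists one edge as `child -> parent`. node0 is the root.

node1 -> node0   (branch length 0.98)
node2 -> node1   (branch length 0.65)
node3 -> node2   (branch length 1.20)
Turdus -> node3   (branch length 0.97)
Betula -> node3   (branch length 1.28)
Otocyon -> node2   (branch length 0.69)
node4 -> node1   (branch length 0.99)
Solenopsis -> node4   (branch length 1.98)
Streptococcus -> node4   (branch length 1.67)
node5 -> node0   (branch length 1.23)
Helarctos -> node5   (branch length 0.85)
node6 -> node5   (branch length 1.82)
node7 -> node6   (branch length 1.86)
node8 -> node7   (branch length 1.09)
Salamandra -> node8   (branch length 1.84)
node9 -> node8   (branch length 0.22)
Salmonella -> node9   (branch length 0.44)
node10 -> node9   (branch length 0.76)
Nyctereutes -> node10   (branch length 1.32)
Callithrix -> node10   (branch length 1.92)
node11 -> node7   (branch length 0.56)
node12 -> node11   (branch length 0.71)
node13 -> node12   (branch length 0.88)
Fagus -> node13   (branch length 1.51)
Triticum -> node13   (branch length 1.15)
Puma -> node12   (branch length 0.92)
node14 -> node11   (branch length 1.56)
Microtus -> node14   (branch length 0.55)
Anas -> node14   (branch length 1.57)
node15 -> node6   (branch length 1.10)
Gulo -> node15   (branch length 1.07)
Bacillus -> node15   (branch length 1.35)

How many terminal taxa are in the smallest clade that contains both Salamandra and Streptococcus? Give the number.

17

The MRCA of Salamandra and Streptococcus is the root, so the clade is the entire tree.
That clade contains 17 terminal taxa: Anas, Bacillus, Betula, Callithrix, Fagus, Gulo, Helarctos, Microtus, Nyctereutes, Otocyon, Puma, Salamandra, Salmonella, Solenopsis, Streptococcus, Triticum, Turdus.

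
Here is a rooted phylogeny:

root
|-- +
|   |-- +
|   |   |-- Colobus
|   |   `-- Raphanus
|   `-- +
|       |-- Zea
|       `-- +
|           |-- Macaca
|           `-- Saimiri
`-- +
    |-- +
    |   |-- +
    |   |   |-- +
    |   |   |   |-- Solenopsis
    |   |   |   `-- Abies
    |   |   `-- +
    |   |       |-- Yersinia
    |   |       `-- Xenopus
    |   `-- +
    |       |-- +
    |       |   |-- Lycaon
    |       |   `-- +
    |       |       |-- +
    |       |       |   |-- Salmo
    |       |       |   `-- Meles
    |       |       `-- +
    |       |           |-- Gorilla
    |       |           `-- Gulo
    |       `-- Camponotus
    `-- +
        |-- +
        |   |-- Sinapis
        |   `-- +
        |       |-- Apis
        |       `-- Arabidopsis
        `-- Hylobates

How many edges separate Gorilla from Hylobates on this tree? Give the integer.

The MRCA of Gorilla and Hylobates is the node subtending ((((Solenopsis,Abies),(Yersinia,Xenopus)),((Lycaon,((Salmo,Meles),(Gorilla,Gulo))),Camponotus)),((Sinapis,(Apis,Arabidopsis)),Hylobates)).
From Gorilla up to that node: 6 branches. From Hylobates up to the same node: 2 branches. Total: 6 + 2 = 8.

8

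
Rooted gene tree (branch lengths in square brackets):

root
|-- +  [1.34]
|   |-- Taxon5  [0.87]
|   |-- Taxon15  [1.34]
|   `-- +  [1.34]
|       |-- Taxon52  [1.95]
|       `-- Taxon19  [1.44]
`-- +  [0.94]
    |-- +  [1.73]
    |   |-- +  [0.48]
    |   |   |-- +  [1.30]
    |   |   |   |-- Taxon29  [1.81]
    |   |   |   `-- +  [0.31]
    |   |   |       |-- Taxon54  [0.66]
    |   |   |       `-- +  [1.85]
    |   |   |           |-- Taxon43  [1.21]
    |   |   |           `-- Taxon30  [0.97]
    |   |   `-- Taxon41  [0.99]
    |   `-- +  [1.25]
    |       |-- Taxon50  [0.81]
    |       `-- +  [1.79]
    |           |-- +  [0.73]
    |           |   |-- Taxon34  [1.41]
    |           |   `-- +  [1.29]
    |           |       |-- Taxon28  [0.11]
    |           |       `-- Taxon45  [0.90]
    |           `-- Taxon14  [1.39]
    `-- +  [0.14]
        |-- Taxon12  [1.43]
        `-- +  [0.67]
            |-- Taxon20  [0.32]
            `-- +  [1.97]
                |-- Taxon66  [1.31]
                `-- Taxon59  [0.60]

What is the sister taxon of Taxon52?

Taxon52 attaches to the tree at the node subtending (Taxon52,Taxon19).
The other lineage descending from that same node — the sister group — is the single tip Taxon19.

Taxon19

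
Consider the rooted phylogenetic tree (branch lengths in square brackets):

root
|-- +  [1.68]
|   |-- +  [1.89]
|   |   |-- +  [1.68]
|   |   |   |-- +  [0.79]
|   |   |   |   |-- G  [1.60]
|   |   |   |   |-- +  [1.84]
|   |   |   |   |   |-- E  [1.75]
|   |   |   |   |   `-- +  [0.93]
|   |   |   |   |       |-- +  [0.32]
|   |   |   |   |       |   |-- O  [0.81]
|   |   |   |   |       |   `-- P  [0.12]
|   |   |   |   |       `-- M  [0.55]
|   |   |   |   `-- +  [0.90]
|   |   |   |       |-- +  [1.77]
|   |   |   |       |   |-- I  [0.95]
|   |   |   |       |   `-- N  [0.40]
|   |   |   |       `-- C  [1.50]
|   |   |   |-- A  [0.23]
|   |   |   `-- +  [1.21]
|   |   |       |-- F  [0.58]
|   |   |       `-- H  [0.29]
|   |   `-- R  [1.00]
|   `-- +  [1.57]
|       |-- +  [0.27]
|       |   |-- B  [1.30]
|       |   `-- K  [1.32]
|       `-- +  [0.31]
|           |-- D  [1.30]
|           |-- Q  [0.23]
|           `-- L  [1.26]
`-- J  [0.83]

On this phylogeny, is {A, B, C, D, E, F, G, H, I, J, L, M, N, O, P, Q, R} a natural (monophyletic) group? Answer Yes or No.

No

The MRCA of the listed taxa is the root, so the smallest clade containing them is the whole tree.
That clade also contains K, which is not in the proposed group, so the group is not monophyletic.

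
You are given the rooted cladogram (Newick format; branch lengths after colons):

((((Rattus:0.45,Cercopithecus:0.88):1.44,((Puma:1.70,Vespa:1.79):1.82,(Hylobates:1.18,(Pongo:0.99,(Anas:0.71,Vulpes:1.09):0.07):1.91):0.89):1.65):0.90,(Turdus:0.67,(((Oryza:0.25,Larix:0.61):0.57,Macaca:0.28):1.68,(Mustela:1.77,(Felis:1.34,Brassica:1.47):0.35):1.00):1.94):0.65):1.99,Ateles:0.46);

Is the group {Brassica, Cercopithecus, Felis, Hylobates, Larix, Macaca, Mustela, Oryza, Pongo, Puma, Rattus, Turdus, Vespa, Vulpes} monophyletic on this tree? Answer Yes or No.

No

The MRCA of the listed taxa subtends (((Rattus,Cercopithecus),((Puma,Vespa),(Hylobates,(Pongo,(Anas,Vulpes))))),(Turdus,(((Oryza,Larix),Macaca),(Mustela,(Felis,Brassica))))).
That clade also contains Anas, which is not in the proposed group, so the group is not monophyletic.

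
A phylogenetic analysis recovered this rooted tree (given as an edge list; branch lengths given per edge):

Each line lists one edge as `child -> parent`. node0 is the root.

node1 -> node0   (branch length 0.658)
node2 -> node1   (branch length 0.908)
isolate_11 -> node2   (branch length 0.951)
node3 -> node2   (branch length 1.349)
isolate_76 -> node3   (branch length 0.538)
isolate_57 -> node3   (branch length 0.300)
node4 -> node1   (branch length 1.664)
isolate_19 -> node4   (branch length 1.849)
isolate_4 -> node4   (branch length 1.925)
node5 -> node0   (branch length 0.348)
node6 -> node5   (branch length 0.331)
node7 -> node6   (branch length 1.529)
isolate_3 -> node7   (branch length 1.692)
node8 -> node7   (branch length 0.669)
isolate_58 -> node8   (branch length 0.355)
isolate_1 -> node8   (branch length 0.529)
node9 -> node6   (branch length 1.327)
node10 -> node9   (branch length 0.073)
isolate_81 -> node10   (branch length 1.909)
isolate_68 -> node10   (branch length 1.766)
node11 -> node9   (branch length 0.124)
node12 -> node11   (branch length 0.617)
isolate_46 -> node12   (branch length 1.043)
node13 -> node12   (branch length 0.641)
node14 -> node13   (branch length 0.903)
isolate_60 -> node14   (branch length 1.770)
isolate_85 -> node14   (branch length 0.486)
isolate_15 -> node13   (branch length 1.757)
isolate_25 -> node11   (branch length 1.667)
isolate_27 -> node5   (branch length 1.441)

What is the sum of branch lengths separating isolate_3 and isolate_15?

The path runs isolate_3 → … → MRCA → … → isolate_15; the MRCA is the node subtending ((isolate_3,(isolate_58,isolate_1)),((isolate_81,isolate_68),((isolate_46,((isolate_60,isolate_85),isolate_15)),isolate_25))).
Branch lengths along that path: 1.692 + 1.529 + 1.327 + 0.124 + 0.617 + 0.641 + 1.757 = 7.687.

7.687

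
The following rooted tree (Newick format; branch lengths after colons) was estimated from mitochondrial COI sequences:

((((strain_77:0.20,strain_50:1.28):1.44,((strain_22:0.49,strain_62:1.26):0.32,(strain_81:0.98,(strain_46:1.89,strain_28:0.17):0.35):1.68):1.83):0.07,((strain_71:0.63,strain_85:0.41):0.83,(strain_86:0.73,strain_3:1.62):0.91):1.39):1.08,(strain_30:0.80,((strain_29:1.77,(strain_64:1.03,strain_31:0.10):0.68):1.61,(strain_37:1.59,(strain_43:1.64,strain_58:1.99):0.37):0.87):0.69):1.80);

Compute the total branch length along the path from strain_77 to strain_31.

7.67

The path runs strain_77 → … → MRCA → … → strain_31; the MRCA is the root of the tree.
Branch lengths along that path: 0.20 + 1.44 + 0.07 + 1.08 + 1.80 + 0.69 + 1.61 + 0.68 + 0.10 = 7.67.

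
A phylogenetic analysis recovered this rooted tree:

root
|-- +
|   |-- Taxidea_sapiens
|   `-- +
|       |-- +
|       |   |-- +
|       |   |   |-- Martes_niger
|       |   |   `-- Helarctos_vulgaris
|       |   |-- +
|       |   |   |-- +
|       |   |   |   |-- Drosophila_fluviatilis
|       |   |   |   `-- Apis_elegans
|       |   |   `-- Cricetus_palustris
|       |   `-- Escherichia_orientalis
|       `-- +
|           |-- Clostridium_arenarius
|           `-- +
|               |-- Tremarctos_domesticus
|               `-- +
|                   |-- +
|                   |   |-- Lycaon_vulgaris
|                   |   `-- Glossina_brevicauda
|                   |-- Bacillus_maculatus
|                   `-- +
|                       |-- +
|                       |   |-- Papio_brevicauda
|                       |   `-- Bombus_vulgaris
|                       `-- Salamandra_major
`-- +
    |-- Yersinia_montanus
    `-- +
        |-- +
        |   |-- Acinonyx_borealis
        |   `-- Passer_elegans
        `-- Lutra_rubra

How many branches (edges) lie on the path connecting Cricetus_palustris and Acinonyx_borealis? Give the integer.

9

The MRCA of Cricetus_palustris and Acinonyx_borealis is the root of the tree.
From Cricetus_palustris up to that node: 5 branches. From Acinonyx_borealis up to the same node: 4 branches. Total: 5 + 4 = 9.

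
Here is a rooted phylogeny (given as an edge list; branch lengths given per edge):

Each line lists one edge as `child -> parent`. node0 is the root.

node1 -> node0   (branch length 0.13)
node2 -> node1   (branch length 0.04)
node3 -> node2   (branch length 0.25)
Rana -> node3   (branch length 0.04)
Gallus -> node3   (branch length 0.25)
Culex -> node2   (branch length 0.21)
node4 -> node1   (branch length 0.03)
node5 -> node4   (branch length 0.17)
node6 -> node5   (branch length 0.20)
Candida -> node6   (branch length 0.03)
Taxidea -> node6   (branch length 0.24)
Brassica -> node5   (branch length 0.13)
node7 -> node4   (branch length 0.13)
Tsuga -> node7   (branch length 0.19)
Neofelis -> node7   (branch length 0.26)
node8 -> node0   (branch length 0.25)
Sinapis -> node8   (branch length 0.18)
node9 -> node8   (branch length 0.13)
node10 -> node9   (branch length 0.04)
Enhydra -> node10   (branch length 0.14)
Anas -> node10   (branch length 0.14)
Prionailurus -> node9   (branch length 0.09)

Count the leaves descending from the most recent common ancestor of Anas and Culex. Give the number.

The MRCA of Anas and Culex is the root, so the clade is the entire tree.
That clade contains 12 terminal taxa: Anas, Brassica, Candida, Culex, Enhydra, Gallus, Neofelis, Prionailurus, Rana, Sinapis, Taxidea, Tsuga.

12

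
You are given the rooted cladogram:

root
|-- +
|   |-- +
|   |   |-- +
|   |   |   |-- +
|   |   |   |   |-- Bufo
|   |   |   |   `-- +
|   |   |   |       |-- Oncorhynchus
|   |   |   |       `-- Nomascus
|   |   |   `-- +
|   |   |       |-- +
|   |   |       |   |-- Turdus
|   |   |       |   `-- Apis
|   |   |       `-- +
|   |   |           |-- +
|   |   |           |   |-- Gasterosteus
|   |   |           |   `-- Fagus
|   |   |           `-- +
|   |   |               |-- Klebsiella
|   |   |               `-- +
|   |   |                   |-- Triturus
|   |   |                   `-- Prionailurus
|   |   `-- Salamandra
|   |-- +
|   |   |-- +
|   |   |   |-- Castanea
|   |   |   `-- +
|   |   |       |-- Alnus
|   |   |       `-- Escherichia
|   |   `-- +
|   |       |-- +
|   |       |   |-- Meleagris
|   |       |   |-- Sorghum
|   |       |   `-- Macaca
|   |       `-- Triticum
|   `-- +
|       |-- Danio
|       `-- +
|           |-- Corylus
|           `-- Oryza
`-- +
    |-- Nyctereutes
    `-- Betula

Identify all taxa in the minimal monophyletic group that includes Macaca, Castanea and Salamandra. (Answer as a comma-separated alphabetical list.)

Alnus, Apis, Bufo, Castanea, Corylus, Danio, Escherichia, Fagus, Gasterosteus, Klebsiella, Macaca, Meleagris, Nomascus, Oncorhynchus, Oryza, Prionailurus, Salamandra, Sorghum, Triticum, Triturus, Turdus

Tracing Macaca: it sits inside (Meleagris,Sorghum,Macaca).
Tracing Castanea: it sits inside (Castanea,(Alnus,Escherichia)).
Tracing Salamandra: it sits inside (((Bufo,(Oncorhynchus,Nomascus)),((Turdus,Apis),((Gasterosteus,Fagus),(Klebsiella,(Triturus,Prionailurus))))),Salamandra).
The smallest clade enclosing all 3 is ((((Bufo,(Oncorhynchus,Nomascus)),((Turdus,Apis),((Gasterosteus,Fagus),(Klebsiella,(Triturus,Prionailurus))))),Salamandra),((Castanea,(Alnus,Escherichia)),((Meleagris,Sorghum,Macaca),Triticum)),(Danio,(Corylus,Oryza))); the answer is its 21 terminal taxa in alphabetical order.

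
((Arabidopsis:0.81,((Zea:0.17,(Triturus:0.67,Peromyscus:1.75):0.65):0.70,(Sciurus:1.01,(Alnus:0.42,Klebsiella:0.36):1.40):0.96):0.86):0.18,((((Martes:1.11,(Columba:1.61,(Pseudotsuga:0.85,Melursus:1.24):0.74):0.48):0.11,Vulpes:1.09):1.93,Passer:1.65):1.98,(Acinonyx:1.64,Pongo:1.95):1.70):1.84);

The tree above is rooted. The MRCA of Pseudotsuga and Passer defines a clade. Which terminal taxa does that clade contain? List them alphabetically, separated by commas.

Columba, Martes, Melursus, Passer, Pseudotsuga, Vulpes

Tracing Pseudotsuga: it sits inside (Pseudotsuga,Melursus).
Tracing Passer: it sits inside (((Martes,(Columba,(Pseudotsuga,Melursus))),Vulpes),Passer).
The smallest clade enclosing both is (((Martes,(Columba,(Pseudotsuga,Melursus))),Vulpes),Passer); the answer is its 6 terminal taxa in alphabetical order.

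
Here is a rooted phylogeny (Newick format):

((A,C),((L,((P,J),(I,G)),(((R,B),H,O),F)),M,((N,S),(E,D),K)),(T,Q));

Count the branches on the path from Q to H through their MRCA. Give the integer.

7

The MRCA of Q and H is the root of the tree.
From Q up to that node: 2 branches. From H up to the same node: 5 branches. Total: 2 + 5 = 7.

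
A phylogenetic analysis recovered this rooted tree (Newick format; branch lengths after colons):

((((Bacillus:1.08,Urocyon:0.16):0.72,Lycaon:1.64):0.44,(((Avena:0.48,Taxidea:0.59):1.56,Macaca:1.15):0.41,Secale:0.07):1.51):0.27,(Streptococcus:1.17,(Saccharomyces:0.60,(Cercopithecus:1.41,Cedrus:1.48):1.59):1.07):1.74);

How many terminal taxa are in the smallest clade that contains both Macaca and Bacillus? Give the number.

7

The MRCA of Macaca and Bacillus is the node subtending (((Bacillus,Urocyon),Lycaon),(((Avena,Taxidea),Macaca),Secale)).
That clade contains 7 terminal taxa: Avena, Bacillus, Lycaon, Macaca, Secale, Taxidea, Urocyon.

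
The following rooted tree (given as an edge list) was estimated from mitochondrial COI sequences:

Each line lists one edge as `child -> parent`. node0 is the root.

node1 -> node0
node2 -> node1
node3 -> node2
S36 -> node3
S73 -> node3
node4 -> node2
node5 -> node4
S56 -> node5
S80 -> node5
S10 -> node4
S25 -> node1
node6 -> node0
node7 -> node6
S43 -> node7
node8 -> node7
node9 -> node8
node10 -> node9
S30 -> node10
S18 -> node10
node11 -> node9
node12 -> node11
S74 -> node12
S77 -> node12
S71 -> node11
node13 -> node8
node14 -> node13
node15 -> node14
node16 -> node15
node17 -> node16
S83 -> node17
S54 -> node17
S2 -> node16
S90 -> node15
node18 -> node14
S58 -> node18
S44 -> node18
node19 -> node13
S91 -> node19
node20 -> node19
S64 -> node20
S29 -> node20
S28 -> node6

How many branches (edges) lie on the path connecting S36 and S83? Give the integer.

13

The MRCA of S36 and S83 is the root of the tree.
From S36 up to that node: 4 branches. From S83 up to the same node: 9 branches. Total: 4 + 9 = 13.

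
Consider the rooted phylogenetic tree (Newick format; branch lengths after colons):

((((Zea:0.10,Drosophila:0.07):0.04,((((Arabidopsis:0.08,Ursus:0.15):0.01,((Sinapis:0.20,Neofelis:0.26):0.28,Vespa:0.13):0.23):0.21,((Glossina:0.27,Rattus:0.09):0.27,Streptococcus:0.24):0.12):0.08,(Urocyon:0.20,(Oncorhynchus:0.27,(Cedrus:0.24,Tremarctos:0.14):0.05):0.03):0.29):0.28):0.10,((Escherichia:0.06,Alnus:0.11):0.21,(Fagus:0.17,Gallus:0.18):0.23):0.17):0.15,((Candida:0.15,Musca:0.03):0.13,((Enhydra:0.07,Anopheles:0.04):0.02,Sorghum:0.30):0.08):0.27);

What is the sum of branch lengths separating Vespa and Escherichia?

The path runs Vespa → … → MRCA → … → Escherichia; the MRCA is the node subtending (((Zea,Drosophila),((((Arabidopsis,Ursus),((Sinapis,Neofelis),Vespa)),((Glossina,Rattus),Streptococcus)),(Urocyon,(Oncorhynchus,(Cedrus,Tremarctos))))),((Escherichia,Alnus),(Fagus,Gallus))).
Branch lengths along that path: 0.13 + 0.23 + 0.21 + 0.08 + 0.28 + 0.10 + 0.17 + 0.21 + 0.06 = 1.47.

1.47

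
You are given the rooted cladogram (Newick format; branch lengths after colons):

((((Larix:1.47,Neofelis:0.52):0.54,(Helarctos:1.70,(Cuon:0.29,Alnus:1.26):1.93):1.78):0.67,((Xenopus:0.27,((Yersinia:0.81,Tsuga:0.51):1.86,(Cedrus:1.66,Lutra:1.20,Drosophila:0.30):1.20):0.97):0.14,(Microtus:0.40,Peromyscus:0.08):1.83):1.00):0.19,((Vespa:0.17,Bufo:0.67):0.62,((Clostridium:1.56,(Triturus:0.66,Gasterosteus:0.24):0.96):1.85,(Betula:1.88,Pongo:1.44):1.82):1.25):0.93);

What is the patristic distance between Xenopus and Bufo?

3.82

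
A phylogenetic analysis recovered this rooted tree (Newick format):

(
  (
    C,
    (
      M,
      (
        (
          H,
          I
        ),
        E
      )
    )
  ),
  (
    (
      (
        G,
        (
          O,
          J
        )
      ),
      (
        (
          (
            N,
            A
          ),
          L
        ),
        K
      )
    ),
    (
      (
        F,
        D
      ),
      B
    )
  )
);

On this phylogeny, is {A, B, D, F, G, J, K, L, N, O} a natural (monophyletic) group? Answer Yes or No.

Yes

The most recent common ancestor of these taxa subtends (((G,(O,J)),(((N,A),L),K)),((F,D),B)).
That clade has exactly 10 tips — every listed taxon and nothing else — so the group is monophyletic.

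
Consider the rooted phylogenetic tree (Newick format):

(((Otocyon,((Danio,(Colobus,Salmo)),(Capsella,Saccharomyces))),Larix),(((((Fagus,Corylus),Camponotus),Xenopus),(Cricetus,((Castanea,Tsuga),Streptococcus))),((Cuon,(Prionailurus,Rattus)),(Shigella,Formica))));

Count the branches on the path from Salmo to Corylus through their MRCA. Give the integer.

12

The MRCA of Salmo and Corylus is the root of the tree.
From Salmo up to that node: 6 branches. From Corylus up to the same node: 6 branches. Total: 6 + 6 = 12.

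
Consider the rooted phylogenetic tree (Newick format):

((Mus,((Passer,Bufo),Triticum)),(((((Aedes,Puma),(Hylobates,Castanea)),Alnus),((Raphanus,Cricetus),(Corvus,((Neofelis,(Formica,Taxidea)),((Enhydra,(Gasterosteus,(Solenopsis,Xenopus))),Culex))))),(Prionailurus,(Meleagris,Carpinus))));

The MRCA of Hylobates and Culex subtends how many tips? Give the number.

16

The MRCA of Hylobates and Culex is the node subtending ((((Aedes,Puma),(Hylobates,Castanea)),Alnus),((Raphanus,Cricetus),(Corvus,((Neofelis,(Formica,Taxidea)),((Enhydra,(Gasterosteus,(Solenopsis,Xenopus))),Culex))))).
That clade contains 16 terminal taxa: Aedes, Alnus, Castanea, Corvus, Cricetus, Culex, Enhydra, Formica, Gasterosteus, Hylobates, Neofelis, Puma, Raphanus, Solenopsis, Taxidea, Xenopus.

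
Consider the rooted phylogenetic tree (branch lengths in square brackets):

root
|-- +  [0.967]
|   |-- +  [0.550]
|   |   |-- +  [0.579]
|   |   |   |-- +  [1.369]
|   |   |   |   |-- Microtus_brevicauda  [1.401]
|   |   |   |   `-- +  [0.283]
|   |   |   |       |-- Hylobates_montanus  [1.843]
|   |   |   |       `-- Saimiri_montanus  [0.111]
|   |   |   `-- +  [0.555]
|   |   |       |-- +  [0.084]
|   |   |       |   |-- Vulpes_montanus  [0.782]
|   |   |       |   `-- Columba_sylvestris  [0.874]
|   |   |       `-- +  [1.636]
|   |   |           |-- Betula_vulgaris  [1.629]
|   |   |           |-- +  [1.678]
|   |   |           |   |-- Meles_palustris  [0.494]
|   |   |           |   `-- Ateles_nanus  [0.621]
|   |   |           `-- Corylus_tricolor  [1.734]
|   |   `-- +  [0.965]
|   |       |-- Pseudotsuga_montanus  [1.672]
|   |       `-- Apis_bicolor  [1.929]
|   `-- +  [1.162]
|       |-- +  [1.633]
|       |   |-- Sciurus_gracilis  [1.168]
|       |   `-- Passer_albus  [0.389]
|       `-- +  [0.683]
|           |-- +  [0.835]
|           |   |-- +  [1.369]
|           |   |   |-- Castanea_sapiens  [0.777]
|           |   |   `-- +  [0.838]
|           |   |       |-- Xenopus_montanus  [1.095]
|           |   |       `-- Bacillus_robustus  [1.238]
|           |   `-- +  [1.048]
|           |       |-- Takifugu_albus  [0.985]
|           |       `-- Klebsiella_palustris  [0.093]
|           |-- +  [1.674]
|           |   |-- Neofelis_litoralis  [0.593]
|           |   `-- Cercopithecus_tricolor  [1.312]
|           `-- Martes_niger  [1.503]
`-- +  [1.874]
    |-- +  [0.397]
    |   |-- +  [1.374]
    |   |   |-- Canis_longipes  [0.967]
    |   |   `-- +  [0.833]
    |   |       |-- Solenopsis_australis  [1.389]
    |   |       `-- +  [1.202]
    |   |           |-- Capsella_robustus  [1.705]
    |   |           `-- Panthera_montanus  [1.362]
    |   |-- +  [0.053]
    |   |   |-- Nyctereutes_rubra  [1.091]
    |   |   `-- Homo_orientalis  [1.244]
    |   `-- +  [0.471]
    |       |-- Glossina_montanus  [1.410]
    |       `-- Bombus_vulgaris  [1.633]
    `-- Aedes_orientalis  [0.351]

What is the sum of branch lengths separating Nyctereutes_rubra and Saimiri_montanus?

7.274

The path runs Nyctereutes_rubra → … → MRCA → … → Saimiri_montanus; the MRCA is the root of the tree.
Branch lengths along that path: 1.091 + 0.053 + 0.397 + 1.874 + 0.967 + 0.550 + 0.579 + 1.369 + 0.283 + 0.111 = 7.274.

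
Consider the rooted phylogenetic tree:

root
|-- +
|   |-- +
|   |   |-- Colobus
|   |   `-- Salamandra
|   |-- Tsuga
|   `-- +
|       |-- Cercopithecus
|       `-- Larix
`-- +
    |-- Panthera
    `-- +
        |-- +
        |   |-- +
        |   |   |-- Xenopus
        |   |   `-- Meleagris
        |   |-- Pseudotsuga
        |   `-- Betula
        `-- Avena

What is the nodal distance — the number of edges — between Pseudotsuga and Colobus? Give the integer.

The MRCA of Pseudotsuga and Colobus is the root of the tree.
From Pseudotsuga up to that node: 4 branches. From Colobus up to the same node: 3 branches. Total: 4 + 3 = 7.

7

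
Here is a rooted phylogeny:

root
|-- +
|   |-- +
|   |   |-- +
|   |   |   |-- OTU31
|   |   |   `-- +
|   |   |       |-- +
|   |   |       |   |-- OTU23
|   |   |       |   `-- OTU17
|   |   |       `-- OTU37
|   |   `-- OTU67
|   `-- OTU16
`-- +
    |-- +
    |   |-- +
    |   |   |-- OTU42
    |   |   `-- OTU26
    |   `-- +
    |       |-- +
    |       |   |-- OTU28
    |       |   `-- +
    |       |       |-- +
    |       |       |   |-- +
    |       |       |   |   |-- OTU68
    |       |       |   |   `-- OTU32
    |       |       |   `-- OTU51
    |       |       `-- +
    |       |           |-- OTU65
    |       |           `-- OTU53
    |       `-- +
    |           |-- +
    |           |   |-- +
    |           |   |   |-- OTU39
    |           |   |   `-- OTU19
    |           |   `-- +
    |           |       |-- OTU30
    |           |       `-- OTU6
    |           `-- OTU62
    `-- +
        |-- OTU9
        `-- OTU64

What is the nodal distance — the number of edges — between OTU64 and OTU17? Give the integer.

9

The MRCA of OTU64 and OTU17 is the root of the tree.
From OTU64 up to that node: 3 branches. From OTU17 up to the same node: 6 branches. Total: 3 + 6 = 9.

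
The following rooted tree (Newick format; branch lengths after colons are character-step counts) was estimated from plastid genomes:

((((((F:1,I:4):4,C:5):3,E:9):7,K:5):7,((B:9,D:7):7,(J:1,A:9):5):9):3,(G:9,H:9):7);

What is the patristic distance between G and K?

The path runs G → … → MRCA → … → K; the MRCA is the root of the tree.
Branch lengths along that path: 9 + 7 + 3 + 7 + 5 = 31.

31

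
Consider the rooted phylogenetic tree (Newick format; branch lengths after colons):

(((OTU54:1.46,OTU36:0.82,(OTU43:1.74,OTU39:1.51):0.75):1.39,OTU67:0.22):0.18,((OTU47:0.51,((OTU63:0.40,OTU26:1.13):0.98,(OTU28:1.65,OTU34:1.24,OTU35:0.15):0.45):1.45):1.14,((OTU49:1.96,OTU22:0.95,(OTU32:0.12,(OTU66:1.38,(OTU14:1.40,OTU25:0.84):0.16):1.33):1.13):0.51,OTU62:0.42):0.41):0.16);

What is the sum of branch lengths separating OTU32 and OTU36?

4.72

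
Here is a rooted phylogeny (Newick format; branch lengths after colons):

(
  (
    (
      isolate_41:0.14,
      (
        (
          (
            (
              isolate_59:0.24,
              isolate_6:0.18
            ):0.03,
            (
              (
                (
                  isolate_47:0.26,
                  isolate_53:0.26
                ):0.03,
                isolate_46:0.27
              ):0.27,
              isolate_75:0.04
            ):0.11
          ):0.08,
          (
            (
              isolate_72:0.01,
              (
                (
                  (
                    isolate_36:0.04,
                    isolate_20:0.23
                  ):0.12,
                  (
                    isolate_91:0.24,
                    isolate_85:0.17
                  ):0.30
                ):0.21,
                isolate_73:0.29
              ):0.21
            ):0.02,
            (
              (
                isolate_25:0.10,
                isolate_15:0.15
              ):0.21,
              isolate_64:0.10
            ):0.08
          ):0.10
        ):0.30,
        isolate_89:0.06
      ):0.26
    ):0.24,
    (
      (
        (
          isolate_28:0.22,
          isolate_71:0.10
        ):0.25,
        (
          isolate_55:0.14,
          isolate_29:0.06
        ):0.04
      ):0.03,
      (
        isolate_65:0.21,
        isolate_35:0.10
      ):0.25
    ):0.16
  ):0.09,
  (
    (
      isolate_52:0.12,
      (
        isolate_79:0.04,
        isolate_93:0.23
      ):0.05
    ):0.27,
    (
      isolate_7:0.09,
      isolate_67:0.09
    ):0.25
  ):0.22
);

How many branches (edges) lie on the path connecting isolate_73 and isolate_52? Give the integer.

11

The MRCA of isolate_73 and isolate_52 is the root of the tree.
From isolate_73 up to that node: 8 branches. From isolate_52 up to the same node: 3 branches. Total: 8 + 3 = 11.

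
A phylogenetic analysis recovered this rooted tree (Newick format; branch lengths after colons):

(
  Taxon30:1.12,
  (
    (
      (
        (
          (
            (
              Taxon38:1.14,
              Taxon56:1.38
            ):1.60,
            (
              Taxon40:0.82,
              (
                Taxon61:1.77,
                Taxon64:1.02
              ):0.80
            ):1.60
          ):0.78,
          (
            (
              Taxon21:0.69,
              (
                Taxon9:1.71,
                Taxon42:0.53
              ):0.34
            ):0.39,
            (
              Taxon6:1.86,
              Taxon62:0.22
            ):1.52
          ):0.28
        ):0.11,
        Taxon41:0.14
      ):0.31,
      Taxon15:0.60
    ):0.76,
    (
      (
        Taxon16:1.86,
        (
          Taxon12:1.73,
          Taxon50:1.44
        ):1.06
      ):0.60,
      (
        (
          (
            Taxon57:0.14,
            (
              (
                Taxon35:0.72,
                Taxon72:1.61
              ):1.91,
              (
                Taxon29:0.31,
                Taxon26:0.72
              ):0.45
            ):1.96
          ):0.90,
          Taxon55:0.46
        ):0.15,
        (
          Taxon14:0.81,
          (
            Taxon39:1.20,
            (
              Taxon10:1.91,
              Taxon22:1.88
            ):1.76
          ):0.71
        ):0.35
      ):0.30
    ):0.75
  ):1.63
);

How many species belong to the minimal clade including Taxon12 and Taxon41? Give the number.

25

The MRCA of Taxon12 and Taxon41 is the node subtending ((((((Taxon38,Taxon56),(Taxon40,(Taxon61,Taxon64))),((Taxon21,(Taxon9,Taxon42)),(Taxon6,Taxon62))),Taxon41),Taxon15),((Taxon16,(Taxon12,Taxon50)),(((Taxon57,((Taxon35,Taxon72),(Taxon29,Taxon26))),Taxon55),(Taxon14,(Taxon39,(Taxon10,Taxon22)))))).
That clade contains 25 terminal taxa: Taxon10, Taxon12, Taxon14, Taxon15, Taxon16, Taxon21, Taxon22, Taxon26, Taxon29, Taxon35, Taxon38, Taxon39, Taxon40, Taxon41, Taxon42, Taxon50, Taxon55, Taxon56, Taxon57, Taxon6, Taxon61, Taxon62, Taxon64, Taxon72, Taxon9.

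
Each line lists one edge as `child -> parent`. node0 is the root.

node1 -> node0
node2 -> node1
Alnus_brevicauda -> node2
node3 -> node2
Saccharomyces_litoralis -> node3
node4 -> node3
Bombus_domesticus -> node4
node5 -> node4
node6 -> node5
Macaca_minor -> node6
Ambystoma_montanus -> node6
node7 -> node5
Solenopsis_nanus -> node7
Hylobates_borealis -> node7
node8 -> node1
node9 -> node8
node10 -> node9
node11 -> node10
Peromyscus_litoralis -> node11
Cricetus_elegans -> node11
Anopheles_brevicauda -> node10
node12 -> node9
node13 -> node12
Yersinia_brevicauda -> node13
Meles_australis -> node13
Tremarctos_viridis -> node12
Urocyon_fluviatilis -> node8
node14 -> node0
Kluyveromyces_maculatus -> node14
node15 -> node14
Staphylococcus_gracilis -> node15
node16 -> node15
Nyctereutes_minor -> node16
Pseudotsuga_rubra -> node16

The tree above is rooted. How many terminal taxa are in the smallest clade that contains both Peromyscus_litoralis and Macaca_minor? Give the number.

14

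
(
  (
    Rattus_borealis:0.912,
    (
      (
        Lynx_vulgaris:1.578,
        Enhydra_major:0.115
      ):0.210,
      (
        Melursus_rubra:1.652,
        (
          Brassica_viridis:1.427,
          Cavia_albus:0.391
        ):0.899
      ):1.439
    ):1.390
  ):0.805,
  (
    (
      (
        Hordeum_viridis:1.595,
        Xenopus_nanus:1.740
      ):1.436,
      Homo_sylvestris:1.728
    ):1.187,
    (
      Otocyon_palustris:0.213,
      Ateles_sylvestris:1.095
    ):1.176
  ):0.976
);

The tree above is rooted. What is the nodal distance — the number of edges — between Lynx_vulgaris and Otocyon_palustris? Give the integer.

7

The MRCA of Lynx_vulgaris and Otocyon_palustris is the root of the tree.
From Lynx_vulgaris up to that node: 4 branches. From Otocyon_palustris up to the same node: 3 branches. Total: 4 + 3 = 7.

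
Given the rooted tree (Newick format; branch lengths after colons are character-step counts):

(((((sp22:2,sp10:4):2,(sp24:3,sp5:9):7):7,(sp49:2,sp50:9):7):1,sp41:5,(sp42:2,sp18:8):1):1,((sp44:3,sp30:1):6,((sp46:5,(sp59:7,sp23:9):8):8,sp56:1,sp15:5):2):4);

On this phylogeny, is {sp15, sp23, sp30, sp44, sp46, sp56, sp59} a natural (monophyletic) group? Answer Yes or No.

The most recent common ancestor of these taxa subtends ((sp44,sp30),((sp46,(sp59,sp23)),sp56,sp15)).
That clade has exactly 7 tips — every listed taxon and nothing else — so the group is monophyletic.

Yes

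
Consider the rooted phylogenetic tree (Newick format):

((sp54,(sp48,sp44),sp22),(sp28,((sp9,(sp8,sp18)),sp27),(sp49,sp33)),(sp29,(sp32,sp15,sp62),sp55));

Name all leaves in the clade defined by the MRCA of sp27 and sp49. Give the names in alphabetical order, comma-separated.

sp18, sp27, sp28, sp33, sp49, sp8, sp9

Tracing sp27: it sits inside ((sp9,(sp8,sp18)),sp27).
Tracing sp49: it sits inside (sp49,sp33).
The smallest clade enclosing both is (sp28,((sp9,(sp8,sp18)),sp27),(sp49,sp33)); the answer is its 7 terminal taxa in alphabetical order.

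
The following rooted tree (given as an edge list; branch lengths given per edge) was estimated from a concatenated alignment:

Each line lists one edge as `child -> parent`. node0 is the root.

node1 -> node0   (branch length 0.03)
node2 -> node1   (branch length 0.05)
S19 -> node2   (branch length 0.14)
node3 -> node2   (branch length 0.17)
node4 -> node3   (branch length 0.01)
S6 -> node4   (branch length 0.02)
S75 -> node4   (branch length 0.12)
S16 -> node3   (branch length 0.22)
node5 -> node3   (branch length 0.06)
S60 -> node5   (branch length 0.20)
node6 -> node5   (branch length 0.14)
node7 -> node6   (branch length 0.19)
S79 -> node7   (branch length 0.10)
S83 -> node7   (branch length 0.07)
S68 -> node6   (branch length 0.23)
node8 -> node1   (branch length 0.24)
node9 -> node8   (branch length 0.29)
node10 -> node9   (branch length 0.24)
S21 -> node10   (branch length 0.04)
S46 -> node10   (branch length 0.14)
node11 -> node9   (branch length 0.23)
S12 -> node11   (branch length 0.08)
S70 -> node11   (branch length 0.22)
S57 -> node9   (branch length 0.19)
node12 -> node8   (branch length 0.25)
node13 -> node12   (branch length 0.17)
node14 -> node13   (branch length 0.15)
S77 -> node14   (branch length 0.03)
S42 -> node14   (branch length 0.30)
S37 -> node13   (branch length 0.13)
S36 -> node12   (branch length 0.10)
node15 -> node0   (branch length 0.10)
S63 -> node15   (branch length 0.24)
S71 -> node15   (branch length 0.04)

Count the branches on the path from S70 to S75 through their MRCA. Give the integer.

8

The MRCA of S70 and S75 is the node subtending ((S19,((S6,S75),S16,(S60,((S79,S83),S68)))),(((S21,S46),(S12,S70),S57),(((S77,S42),S37),S36))).
From S70 up to that node: 4 branches. From S75 up to the same node: 4 branches. Total: 4 + 4 = 8.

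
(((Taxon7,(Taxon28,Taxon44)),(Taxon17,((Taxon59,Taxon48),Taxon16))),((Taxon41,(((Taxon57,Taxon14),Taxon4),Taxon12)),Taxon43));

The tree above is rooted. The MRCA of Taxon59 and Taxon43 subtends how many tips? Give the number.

13

The MRCA of Taxon59 and Taxon43 is the root, so the clade is the entire tree.
That clade contains 13 terminal taxa: Taxon12, Taxon14, Taxon16, Taxon17, Taxon28, Taxon4, Taxon41, Taxon43, Taxon44, Taxon48, Taxon57, Taxon59, Taxon7.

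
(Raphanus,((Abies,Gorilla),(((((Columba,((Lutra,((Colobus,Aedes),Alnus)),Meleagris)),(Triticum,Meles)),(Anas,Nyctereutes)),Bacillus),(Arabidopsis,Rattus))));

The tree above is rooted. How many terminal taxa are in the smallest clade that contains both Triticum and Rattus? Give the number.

13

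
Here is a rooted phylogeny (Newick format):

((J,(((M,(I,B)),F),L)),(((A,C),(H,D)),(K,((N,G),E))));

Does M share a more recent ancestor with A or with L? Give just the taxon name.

L

The MRCA of M and L subtends (((M,(I,B)),F),L) (5 taxa).
The MRCA of M and A is the root, subtending the entire tree (14 taxa).
The first is nested inside the second, so M shares a more recent common ancestor with L.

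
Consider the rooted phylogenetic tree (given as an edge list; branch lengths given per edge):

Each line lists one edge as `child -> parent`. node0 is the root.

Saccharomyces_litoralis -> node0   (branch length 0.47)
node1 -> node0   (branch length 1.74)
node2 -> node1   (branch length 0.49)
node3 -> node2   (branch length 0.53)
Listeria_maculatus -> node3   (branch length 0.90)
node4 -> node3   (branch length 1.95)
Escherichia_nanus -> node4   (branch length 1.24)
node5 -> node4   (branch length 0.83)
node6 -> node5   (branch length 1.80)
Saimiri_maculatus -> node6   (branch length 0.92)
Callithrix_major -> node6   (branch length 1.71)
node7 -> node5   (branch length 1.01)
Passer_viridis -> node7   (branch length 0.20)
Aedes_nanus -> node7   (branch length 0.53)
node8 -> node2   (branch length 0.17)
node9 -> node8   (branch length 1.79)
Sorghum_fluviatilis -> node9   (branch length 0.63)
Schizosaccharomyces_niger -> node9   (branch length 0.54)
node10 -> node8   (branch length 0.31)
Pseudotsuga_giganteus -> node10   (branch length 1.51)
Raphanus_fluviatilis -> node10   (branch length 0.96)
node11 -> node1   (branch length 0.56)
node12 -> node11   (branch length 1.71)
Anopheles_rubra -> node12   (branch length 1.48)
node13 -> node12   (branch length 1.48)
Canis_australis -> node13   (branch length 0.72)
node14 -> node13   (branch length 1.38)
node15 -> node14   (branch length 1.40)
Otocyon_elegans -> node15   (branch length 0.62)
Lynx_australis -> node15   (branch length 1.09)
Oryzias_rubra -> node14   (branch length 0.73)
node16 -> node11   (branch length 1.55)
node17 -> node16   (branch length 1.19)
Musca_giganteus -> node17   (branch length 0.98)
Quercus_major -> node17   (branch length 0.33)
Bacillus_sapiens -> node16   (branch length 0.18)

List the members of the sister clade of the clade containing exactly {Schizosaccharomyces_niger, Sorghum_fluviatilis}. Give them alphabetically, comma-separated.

The clade containing exactly {Schizosaccharomyces_niger, Sorghum_fluviatilis} attaches to the tree at the node subtending ((Sorghum_fluviatilis,Schizosaccharomyces_niger),(Pseudotsuga_giganteus,Raphanus_fluviatilis)).
The other lineage descending from that same node — the sister group — is (Pseudotsuga_giganteus,Raphanus_fluviatilis); its 2 tips in alphabetical order are the answer.

Pseudotsuga_giganteus, Raphanus_fluviatilis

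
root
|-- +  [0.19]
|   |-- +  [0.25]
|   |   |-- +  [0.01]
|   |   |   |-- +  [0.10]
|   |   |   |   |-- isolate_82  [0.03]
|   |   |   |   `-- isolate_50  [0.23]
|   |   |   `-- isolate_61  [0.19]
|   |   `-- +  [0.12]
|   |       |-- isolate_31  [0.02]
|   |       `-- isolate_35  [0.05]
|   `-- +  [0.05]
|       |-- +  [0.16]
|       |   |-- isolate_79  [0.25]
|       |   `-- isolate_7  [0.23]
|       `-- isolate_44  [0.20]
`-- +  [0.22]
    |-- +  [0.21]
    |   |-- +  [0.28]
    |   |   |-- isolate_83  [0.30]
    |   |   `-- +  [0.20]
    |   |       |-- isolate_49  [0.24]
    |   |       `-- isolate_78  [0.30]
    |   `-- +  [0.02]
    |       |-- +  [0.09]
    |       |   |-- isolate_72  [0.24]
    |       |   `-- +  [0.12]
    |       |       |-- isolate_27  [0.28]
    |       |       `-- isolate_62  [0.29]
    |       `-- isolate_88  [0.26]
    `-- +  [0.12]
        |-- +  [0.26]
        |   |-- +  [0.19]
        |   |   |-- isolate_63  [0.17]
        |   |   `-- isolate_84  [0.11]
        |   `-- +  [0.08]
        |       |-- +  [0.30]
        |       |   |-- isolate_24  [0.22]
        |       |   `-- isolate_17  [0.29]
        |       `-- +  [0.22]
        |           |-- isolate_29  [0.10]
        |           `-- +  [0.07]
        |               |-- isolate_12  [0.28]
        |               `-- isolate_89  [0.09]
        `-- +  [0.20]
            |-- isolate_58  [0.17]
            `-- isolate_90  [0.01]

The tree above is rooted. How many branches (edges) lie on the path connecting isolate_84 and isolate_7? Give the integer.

The MRCA of isolate_84 and isolate_7 is the root of the tree.
From isolate_84 up to that node: 5 branches. From isolate_7 up to the same node: 4 branches. Total: 5 + 4 = 9.

9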